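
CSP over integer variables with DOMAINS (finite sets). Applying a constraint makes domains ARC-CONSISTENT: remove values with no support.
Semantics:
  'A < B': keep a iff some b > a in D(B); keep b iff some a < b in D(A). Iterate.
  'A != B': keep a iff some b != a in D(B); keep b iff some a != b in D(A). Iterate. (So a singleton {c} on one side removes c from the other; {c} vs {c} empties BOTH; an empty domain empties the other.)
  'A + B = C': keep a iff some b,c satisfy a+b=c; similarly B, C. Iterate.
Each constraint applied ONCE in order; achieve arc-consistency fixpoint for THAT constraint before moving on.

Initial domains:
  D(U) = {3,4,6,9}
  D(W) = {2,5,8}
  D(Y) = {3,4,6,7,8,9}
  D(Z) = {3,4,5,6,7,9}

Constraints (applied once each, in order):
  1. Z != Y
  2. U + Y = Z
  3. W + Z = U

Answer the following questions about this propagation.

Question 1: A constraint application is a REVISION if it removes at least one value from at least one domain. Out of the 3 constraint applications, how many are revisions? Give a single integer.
Answer: 2

Derivation:
Constraint 1 (Z != Y) on D(Z)={3,4,5,6,7,9} D(Y)={3,4,6,7,8,9}: no change => not a revision
Constraint 2 (U + Y = Z) on D(U)={3,4,6,9} D(Y)={3,4,6,7,8,9} D(Z)={3,4,5,6,7,9}: U {3,4,6,9}->{3,4,6}; Y {3,4,6,7,8,9}->{3,4,6}; Z {3,4,5,6,7,9}->{6,7,9} => REVISION
Constraint 3 (W + Z = U) on D(W)={2,5,8} D(Z)={6,7,9} D(U)={3,4,6}: W {2,5,8}->{}; Z {6,7,9}->{}; U {3,4,6}->{} => REVISION
Total revisions = 2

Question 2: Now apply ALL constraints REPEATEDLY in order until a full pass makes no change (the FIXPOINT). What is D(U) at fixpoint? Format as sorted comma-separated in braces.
Answer: {}

Derivation:
pass 0 (initial): D(U)={3,4,6,9}
pass 1: U {3,4,6,9}->{}; W {2,5,8}->{}; Y {3,4,6,7,8,9}->{3,4,6}; Z {3,4,5,6,7,9}->{}
pass 2: Y {3,4,6}->{}
pass 3: no change
Fixpoint after 3 passes: D(U) = {}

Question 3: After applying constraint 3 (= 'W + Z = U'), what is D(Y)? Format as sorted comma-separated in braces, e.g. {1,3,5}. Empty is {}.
Constraint 1 (Z != Y) on D(Z)={3,4,5,6,7,9} D(Y)={3,4,6,7,8,9}: no change
Constraint 2 (U + Y = Z) on D(U)={3,4,6,9} D(Y)={3,4,6,7,8,9} D(Z)={3,4,5,6,7,9}: U {3,4,6,9}->{3,4,6}; Y {3,4,6,7,8,9}->{3,4,6}; Z {3,4,5,6,7,9}->{6,7,9}
Constraint 3 (W + Z = U) on D(W)={2,5,8} D(Z)={6,7,9} D(U)={3,4,6}: W {2,5,8}->{}; Z {6,7,9}->{}; U {3,4,6}->{}
So after constraint 3: D(Y) = {3,4,6}

Answer: {3,4,6}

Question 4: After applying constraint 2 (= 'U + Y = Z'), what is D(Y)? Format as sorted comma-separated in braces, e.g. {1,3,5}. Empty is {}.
Answer: {3,4,6}

Derivation:
Constraint 1 (Z != Y) on D(Z)={3,4,5,6,7,9} D(Y)={3,4,6,7,8,9}: no change
Constraint 2 (U + Y = Z) on D(U)={3,4,6,9} D(Y)={3,4,6,7,8,9} D(Z)={3,4,5,6,7,9}: U {3,4,6,9}->{3,4,6}; Y {3,4,6,7,8,9}->{3,4,6}; Z {3,4,5,6,7,9}->{6,7,9}
So after constraint 2: D(Y) = {3,4,6}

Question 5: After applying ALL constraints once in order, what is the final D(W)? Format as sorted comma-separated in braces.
Answer: {}

Derivation:
Constraint 1 (Z != Y) on D(Z)={3,4,5,6,7,9} D(Y)={3,4,6,7,8,9}: no change
Constraint 2 (U + Y = Z) on D(U)={3,4,6,9} D(Y)={3,4,6,7,8,9} D(Z)={3,4,5,6,7,9}: U {3,4,6,9}->{3,4,6}; Y {3,4,6,7,8,9}->{3,4,6}; Z {3,4,5,6,7,9}->{6,7,9}
Constraint 3 (W + Z = U) on D(W)={2,5,8} D(Z)={6,7,9} D(U)={3,4,6}: W {2,5,8}->{}; Z {6,7,9}->{}; U {3,4,6}->{}
So after all 3 constraints: D(W) = {}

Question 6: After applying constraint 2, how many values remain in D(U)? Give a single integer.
Constraint 1 (Z != Y) on D(Z)={3,4,5,6,7,9} D(Y)={3,4,6,7,8,9}: no change
Constraint 2 (U + Y = Z) on D(U)={3,4,6,9} D(Y)={3,4,6,7,8,9} D(Z)={3,4,5,6,7,9}: U {3,4,6,9}->{3,4,6}; Y {3,4,6,7,8,9}->{3,4,6}; Z {3,4,5,6,7,9}->{6,7,9}
So after constraint 2: D(U)={3,4,6}, size = 3

Answer: 3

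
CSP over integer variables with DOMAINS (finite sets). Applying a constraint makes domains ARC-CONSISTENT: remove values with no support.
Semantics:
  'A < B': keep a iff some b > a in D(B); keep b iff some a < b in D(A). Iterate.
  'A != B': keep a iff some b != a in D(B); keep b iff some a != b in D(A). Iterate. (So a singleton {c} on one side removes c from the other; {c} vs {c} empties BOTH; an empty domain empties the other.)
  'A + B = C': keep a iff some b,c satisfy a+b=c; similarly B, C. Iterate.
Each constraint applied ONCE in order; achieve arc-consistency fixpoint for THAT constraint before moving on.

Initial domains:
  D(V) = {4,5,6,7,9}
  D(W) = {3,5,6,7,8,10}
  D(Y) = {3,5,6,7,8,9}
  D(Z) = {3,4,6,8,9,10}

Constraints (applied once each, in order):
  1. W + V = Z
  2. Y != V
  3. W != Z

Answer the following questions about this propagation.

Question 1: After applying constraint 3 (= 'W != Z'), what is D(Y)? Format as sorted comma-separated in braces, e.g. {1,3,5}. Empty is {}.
Answer: {3,5,6,7,8,9}

Derivation:
Constraint 1 (W + V = Z) on D(W)={3,5,6,7,8,10} D(V)={4,5,6,7,9} D(Z)={3,4,6,8,9,10}: W {3,5,6,7,8,10}->{3,5,6}; V {4,5,6,7,9}->{4,5,6,7}; Z {3,4,6,8,9,10}->{8,9,10}
Constraint 2 (Y != V) on D(Y)={3,5,6,7,8,9} D(V)={4,5,6,7}: no change
Constraint 3 (W != Z) on D(W)={3,5,6} D(Z)={8,9,10}: no change
So after constraint 3: D(Y) = {3,5,6,7,8,9}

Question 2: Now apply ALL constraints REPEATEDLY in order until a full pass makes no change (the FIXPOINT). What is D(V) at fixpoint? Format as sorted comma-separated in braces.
Answer: {4,5,6,7}

Derivation:
pass 0 (initial): D(V)={4,5,6,7,9}
pass 1: V {4,5,6,7,9}->{4,5,6,7}; W {3,5,6,7,8,10}->{3,5,6}; Z {3,4,6,8,9,10}->{8,9,10}
pass 2: no change
Fixpoint after 2 passes: D(V) = {4,5,6,7}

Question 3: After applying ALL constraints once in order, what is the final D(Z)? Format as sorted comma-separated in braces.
Constraint 1 (W + V = Z) on D(W)={3,5,6,7,8,10} D(V)={4,5,6,7,9} D(Z)={3,4,6,8,9,10}: W {3,5,6,7,8,10}->{3,5,6}; V {4,5,6,7,9}->{4,5,6,7}; Z {3,4,6,8,9,10}->{8,9,10}
Constraint 2 (Y != V) on D(Y)={3,5,6,7,8,9} D(V)={4,5,6,7}: no change
Constraint 3 (W != Z) on D(W)={3,5,6} D(Z)={8,9,10}: no change
So after all 3 constraints: D(Z) = {8,9,10}

Answer: {8,9,10}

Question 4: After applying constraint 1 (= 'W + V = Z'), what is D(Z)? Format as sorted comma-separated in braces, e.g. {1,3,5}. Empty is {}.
Answer: {8,9,10}

Derivation:
Constraint 1 (W + V = Z) on D(W)={3,5,6,7,8,10} D(V)={4,5,6,7,9} D(Z)={3,4,6,8,9,10}: W {3,5,6,7,8,10}->{3,5,6}; V {4,5,6,7,9}->{4,5,6,7}; Z {3,4,6,8,9,10}->{8,9,10}
So after constraint 1: D(Z) = {8,9,10}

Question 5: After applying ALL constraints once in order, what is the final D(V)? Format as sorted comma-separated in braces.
Answer: {4,5,6,7}

Derivation:
Constraint 1 (W + V = Z) on D(W)={3,5,6,7,8,10} D(V)={4,5,6,7,9} D(Z)={3,4,6,8,9,10}: W {3,5,6,7,8,10}->{3,5,6}; V {4,5,6,7,9}->{4,5,6,7}; Z {3,4,6,8,9,10}->{8,9,10}
Constraint 2 (Y != V) on D(Y)={3,5,6,7,8,9} D(V)={4,5,6,7}: no change
Constraint 3 (W != Z) on D(W)={3,5,6} D(Z)={8,9,10}: no change
So after all 3 constraints: D(V) = {4,5,6,7}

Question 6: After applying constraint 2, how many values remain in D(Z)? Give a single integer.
Constraint 1 (W + V = Z) on D(W)={3,5,6,7,8,10} D(V)={4,5,6,7,9} D(Z)={3,4,6,8,9,10}: W {3,5,6,7,8,10}->{3,5,6}; V {4,5,6,7,9}->{4,5,6,7}; Z {3,4,6,8,9,10}->{8,9,10}
Constraint 2 (Y != V) on D(Y)={3,5,6,7,8,9} D(V)={4,5,6,7}: no change
So after constraint 2: D(Z)={8,9,10}, size = 3

Answer: 3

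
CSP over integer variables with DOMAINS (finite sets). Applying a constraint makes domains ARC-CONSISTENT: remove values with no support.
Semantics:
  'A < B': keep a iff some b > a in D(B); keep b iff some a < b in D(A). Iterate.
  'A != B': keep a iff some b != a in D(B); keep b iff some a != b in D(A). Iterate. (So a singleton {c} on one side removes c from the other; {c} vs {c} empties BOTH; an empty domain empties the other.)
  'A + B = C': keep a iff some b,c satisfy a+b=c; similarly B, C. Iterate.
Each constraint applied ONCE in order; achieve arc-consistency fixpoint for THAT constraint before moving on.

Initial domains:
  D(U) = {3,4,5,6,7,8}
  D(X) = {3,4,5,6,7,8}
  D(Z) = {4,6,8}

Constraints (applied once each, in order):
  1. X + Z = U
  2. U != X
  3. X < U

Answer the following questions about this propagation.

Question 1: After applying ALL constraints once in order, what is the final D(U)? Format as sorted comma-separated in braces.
Constraint 1 (X + Z = U) on D(X)={3,4,5,6,7,8} D(Z)={4,6,8} D(U)={3,4,5,6,7,8}: X {3,4,5,6,7,8}->{3,4}; Z {4,6,8}->{4}; U {3,4,5,6,7,8}->{7,8}
Constraint 2 (U != X) on D(U)={7,8} D(X)={3,4}: no change
Constraint 3 (X < U) on D(X)={3,4} D(U)={7,8}: no change
So after all 3 constraints: D(U) = {7,8}

Answer: {7,8}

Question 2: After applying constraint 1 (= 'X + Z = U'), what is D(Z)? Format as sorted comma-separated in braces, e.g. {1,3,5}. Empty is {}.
Answer: {4}

Derivation:
Constraint 1 (X + Z = U) on D(X)={3,4,5,6,7,8} D(Z)={4,6,8} D(U)={3,4,5,6,7,8}: X {3,4,5,6,7,8}->{3,4}; Z {4,6,8}->{4}; U {3,4,5,6,7,8}->{7,8}
So after constraint 1: D(Z) = {4}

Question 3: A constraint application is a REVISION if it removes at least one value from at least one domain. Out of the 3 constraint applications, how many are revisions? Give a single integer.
Constraint 1 (X + Z = U) on D(X)={3,4,5,6,7,8} D(Z)={4,6,8} D(U)={3,4,5,6,7,8}: X {3,4,5,6,7,8}->{3,4}; Z {4,6,8}->{4}; U {3,4,5,6,7,8}->{7,8} => REVISION
Constraint 2 (U != X) on D(U)={7,8} D(X)={3,4}: no change => not a revision
Constraint 3 (X < U) on D(X)={3,4} D(U)={7,8}: no change => not a revision
Total revisions = 1

Answer: 1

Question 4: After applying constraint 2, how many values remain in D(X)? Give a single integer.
Answer: 2

Derivation:
Constraint 1 (X + Z = U) on D(X)={3,4,5,6,7,8} D(Z)={4,6,8} D(U)={3,4,5,6,7,8}: X {3,4,5,6,7,8}->{3,4}; Z {4,6,8}->{4}; U {3,4,5,6,7,8}->{7,8}
Constraint 2 (U != X) on D(U)={7,8} D(X)={3,4}: no change
So after constraint 2: D(X)={3,4}, size = 2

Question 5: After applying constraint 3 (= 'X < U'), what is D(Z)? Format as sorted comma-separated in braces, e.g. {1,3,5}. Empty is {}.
Answer: {4}

Derivation:
Constraint 1 (X + Z = U) on D(X)={3,4,5,6,7,8} D(Z)={4,6,8} D(U)={3,4,5,6,7,8}: X {3,4,5,6,7,8}->{3,4}; Z {4,6,8}->{4}; U {3,4,5,6,7,8}->{7,8}
Constraint 2 (U != X) on D(U)={7,8} D(X)={3,4}: no change
Constraint 3 (X < U) on D(X)={3,4} D(U)={7,8}: no change
So after constraint 3: D(Z) = {4}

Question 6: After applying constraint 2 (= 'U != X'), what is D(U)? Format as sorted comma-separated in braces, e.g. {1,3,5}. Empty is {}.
Answer: {7,8}

Derivation:
Constraint 1 (X + Z = U) on D(X)={3,4,5,6,7,8} D(Z)={4,6,8} D(U)={3,4,5,6,7,8}: X {3,4,5,6,7,8}->{3,4}; Z {4,6,8}->{4}; U {3,4,5,6,7,8}->{7,8}
Constraint 2 (U != X) on D(U)={7,8} D(X)={3,4}: no change
So after constraint 2: D(U) = {7,8}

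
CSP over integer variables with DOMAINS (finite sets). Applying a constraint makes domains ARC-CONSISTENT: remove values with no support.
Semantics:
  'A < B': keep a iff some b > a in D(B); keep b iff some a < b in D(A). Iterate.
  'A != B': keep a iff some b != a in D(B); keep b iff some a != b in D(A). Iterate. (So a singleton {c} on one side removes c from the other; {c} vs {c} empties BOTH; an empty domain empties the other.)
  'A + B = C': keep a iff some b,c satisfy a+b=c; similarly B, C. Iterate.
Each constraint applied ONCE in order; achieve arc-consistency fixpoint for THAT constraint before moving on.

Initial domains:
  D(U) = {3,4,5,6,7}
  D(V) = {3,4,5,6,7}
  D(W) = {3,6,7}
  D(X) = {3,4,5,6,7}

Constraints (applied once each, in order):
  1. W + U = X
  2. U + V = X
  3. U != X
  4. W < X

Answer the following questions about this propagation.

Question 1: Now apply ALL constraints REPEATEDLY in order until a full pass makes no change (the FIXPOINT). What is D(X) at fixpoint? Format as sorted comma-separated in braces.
pass 0 (initial): D(X)={3,4,5,6,7}
pass 1: U {3,4,5,6,7}->{3,4}; V {3,4,5,6,7}->{3,4}; W {3,6,7}->{3}; X {3,4,5,6,7}->{6,7}
pass 2: no change
Fixpoint after 2 passes: D(X) = {6,7}

Answer: {6,7}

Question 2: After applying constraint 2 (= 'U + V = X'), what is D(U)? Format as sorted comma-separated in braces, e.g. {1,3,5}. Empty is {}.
Answer: {3,4}

Derivation:
Constraint 1 (W + U = X) on D(W)={3,6,7} D(U)={3,4,5,6,7} D(X)={3,4,5,6,7}: W {3,6,7}->{3}; U {3,4,5,6,7}->{3,4}; X {3,4,5,6,7}->{6,7}
Constraint 2 (U + V = X) on D(U)={3,4} D(V)={3,4,5,6,7} D(X)={6,7}: V {3,4,5,6,7}->{3,4}
So after constraint 2: D(U) = {3,4}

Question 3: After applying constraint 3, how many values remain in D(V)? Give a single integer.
Answer: 2

Derivation:
Constraint 1 (W + U = X) on D(W)={3,6,7} D(U)={3,4,5,6,7} D(X)={3,4,5,6,7}: W {3,6,7}->{3}; U {3,4,5,6,7}->{3,4}; X {3,4,5,6,7}->{6,7}
Constraint 2 (U + V = X) on D(U)={3,4} D(V)={3,4,5,6,7} D(X)={6,7}: V {3,4,5,6,7}->{3,4}
Constraint 3 (U != X) on D(U)={3,4} D(X)={6,7}: no change
So after constraint 3: D(V)={3,4}, size = 2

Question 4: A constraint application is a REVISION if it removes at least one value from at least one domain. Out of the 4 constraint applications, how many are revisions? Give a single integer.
Constraint 1 (W + U = X) on D(W)={3,6,7} D(U)={3,4,5,6,7} D(X)={3,4,5,6,7}: W {3,6,7}->{3}; U {3,4,5,6,7}->{3,4}; X {3,4,5,6,7}->{6,7} => REVISION
Constraint 2 (U + V = X) on D(U)={3,4} D(V)={3,4,5,6,7} D(X)={6,7}: V {3,4,5,6,7}->{3,4} => REVISION
Constraint 3 (U != X) on D(U)={3,4} D(X)={6,7}: no change => not a revision
Constraint 4 (W < X) on D(W)={3} D(X)={6,7}: no change => not a revision
Total revisions = 2

Answer: 2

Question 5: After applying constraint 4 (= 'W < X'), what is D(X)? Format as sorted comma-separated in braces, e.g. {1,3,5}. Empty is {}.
Constraint 1 (W + U = X) on D(W)={3,6,7} D(U)={3,4,5,6,7} D(X)={3,4,5,6,7}: W {3,6,7}->{3}; U {3,4,5,6,7}->{3,4}; X {3,4,5,6,7}->{6,7}
Constraint 2 (U + V = X) on D(U)={3,4} D(V)={3,4,5,6,7} D(X)={6,7}: V {3,4,5,6,7}->{3,4}
Constraint 3 (U != X) on D(U)={3,4} D(X)={6,7}: no change
Constraint 4 (W < X) on D(W)={3} D(X)={6,7}: no change
So after constraint 4: D(X) = {6,7}

Answer: {6,7}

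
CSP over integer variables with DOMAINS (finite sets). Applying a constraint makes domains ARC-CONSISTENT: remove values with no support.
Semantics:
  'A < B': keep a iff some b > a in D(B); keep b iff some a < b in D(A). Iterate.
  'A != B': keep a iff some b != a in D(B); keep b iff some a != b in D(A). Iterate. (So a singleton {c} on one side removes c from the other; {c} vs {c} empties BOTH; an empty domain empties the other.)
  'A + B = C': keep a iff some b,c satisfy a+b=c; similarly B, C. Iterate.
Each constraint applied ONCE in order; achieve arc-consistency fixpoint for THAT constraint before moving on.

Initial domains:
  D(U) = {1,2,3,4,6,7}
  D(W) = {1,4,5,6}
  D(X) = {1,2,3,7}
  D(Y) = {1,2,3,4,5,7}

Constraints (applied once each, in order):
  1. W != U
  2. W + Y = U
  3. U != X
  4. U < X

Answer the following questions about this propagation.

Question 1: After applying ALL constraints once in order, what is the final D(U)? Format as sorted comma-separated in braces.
Constraint 1 (W != U) on D(W)={1,4,5,6} D(U)={1,2,3,4,6,7}: no change
Constraint 2 (W + Y = U) on D(W)={1,4,5,6} D(Y)={1,2,3,4,5,7} D(U)={1,2,3,4,6,7}: Y {1,2,3,4,5,7}->{1,2,3,5}; U {1,2,3,4,6,7}->{2,3,4,6,7}
Constraint 3 (U != X) on D(U)={2,3,4,6,7} D(X)={1,2,3,7}: no change
Constraint 4 (U < X) on D(U)={2,3,4,6,7} D(X)={1,2,3,7}: U {2,3,4,6,7}->{2,3,4,6}; X {1,2,3,7}->{3,7}
So after all 4 constraints: D(U) = {2,3,4,6}

Answer: {2,3,4,6}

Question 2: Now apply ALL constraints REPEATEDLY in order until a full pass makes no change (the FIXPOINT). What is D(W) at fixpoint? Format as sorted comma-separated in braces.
Answer: {1,4,5}

Derivation:
pass 0 (initial): D(W)={1,4,5,6}
pass 1: U {1,2,3,4,6,7}->{2,3,4,6}; X {1,2,3,7}->{3,7}; Y {1,2,3,4,5,7}->{1,2,3,5}
pass 2: W {1,4,5,6}->{1,4,5}
pass 3: no change
Fixpoint after 3 passes: D(W) = {1,4,5}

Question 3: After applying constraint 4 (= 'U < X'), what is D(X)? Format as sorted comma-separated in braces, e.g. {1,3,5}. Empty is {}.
Constraint 1 (W != U) on D(W)={1,4,5,6} D(U)={1,2,3,4,6,7}: no change
Constraint 2 (W + Y = U) on D(W)={1,4,5,6} D(Y)={1,2,3,4,5,7} D(U)={1,2,3,4,6,7}: Y {1,2,3,4,5,7}->{1,2,3,5}; U {1,2,3,4,6,7}->{2,3,4,6,7}
Constraint 3 (U != X) on D(U)={2,3,4,6,7} D(X)={1,2,3,7}: no change
Constraint 4 (U < X) on D(U)={2,3,4,6,7} D(X)={1,2,3,7}: U {2,3,4,6,7}->{2,3,4,6}; X {1,2,3,7}->{3,7}
So after constraint 4: D(X) = {3,7}

Answer: {3,7}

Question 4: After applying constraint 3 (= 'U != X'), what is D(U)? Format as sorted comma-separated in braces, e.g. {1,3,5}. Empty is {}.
Answer: {2,3,4,6,7}

Derivation:
Constraint 1 (W != U) on D(W)={1,4,5,6} D(U)={1,2,3,4,6,7}: no change
Constraint 2 (W + Y = U) on D(W)={1,4,5,6} D(Y)={1,2,3,4,5,7} D(U)={1,2,3,4,6,7}: Y {1,2,3,4,5,7}->{1,2,3,5}; U {1,2,3,4,6,7}->{2,3,4,6,7}
Constraint 3 (U != X) on D(U)={2,3,4,6,7} D(X)={1,2,3,7}: no change
So after constraint 3: D(U) = {2,3,4,6,7}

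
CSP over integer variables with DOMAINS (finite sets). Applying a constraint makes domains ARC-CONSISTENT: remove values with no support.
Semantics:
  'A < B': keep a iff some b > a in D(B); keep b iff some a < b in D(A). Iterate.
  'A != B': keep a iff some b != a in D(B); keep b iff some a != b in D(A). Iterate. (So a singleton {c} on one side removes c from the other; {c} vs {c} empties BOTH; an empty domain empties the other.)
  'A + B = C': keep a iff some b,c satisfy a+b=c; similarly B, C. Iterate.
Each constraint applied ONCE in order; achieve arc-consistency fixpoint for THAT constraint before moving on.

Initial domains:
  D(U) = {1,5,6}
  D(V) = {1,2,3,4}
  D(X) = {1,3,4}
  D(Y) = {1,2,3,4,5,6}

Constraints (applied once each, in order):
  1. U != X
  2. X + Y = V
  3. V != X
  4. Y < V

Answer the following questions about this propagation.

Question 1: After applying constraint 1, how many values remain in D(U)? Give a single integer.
Constraint 1 (U != X) on D(U)={1,5,6} D(X)={1,3,4}: no change
So after constraint 1: D(U)={1,5,6}, size = 3

Answer: 3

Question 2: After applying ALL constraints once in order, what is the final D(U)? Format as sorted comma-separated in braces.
Constraint 1 (U != X) on D(U)={1,5,6} D(X)={1,3,4}: no change
Constraint 2 (X + Y = V) on D(X)={1,3,4} D(Y)={1,2,3,4,5,6} D(V)={1,2,3,4}: X {1,3,4}->{1,3}; Y {1,2,3,4,5,6}->{1,2,3}; V {1,2,3,4}->{2,3,4}
Constraint 3 (V != X) on D(V)={2,3,4} D(X)={1,3}: no change
Constraint 4 (Y < V) on D(Y)={1,2,3} D(V)={2,3,4}: no change
So after all 4 constraints: D(U) = {1,5,6}

Answer: {1,5,6}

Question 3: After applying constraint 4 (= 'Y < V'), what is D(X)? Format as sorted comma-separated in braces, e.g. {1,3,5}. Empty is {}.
Answer: {1,3}

Derivation:
Constraint 1 (U != X) on D(U)={1,5,6} D(X)={1,3,4}: no change
Constraint 2 (X + Y = V) on D(X)={1,3,4} D(Y)={1,2,3,4,5,6} D(V)={1,2,3,4}: X {1,3,4}->{1,3}; Y {1,2,3,4,5,6}->{1,2,3}; V {1,2,3,4}->{2,3,4}
Constraint 3 (V != X) on D(V)={2,3,4} D(X)={1,3}: no change
Constraint 4 (Y < V) on D(Y)={1,2,3} D(V)={2,3,4}: no change
So after constraint 4: D(X) = {1,3}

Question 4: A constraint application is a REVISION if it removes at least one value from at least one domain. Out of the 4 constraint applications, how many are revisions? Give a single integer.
Answer: 1

Derivation:
Constraint 1 (U != X) on D(U)={1,5,6} D(X)={1,3,4}: no change => not a revision
Constraint 2 (X + Y = V) on D(X)={1,3,4} D(Y)={1,2,3,4,5,6} D(V)={1,2,3,4}: X {1,3,4}->{1,3}; Y {1,2,3,4,5,6}->{1,2,3}; V {1,2,3,4}->{2,3,4} => REVISION
Constraint 3 (V != X) on D(V)={2,3,4} D(X)={1,3}: no change => not a revision
Constraint 4 (Y < V) on D(Y)={1,2,3} D(V)={2,3,4}: no change => not a revision
Total revisions = 1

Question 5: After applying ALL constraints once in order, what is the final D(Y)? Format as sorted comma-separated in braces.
Answer: {1,2,3}

Derivation:
Constraint 1 (U != X) on D(U)={1,5,6} D(X)={1,3,4}: no change
Constraint 2 (X + Y = V) on D(X)={1,3,4} D(Y)={1,2,3,4,5,6} D(V)={1,2,3,4}: X {1,3,4}->{1,3}; Y {1,2,3,4,5,6}->{1,2,3}; V {1,2,3,4}->{2,3,4}
Constraint 3 (V != X) on D(V)={2,3,4} D(X)={1,3}: no change
Constraint 4 (Y < V) on D(Y)={1,2,3} D(V)={2,3,4}: no change
So after all 4 constraints: D(Y) = {1,2,3}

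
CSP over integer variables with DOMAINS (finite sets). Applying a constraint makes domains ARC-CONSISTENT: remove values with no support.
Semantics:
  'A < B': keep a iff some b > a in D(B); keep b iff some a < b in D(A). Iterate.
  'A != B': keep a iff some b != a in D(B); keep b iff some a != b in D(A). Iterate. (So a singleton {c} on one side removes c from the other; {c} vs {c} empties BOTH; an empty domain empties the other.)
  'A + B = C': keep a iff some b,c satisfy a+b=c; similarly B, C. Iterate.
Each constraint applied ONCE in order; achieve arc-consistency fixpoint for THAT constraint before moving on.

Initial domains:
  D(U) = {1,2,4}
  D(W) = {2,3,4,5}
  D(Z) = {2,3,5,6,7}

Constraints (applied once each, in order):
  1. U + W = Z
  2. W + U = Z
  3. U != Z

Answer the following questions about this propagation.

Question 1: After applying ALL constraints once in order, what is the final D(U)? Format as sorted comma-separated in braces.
Answer: {1,2,4}

Derivation:
Constraint 1 (U + W = Z) on D(U)={1,2,4} D(W)={2,3,4,5} D(Z)={2,3,5,6,7}: Z {2,3,5,6,7}->{3,5,6,7}
Constraint 2 (W + U = Z) on D(W)={2,3,4,5} D(U)={1,2,4} D(Z)={3,5,6,7}: no change
Constraint 3 (U != Z) on D(U)={1,2,4} D(Z)={3,5,6,7}: no change
So after all 3 constraints: D(U) = {1,2,4}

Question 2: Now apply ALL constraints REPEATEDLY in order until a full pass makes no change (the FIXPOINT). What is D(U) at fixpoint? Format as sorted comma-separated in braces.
Answer: {1,2,4}

Derivation:
pass 0 (initial): D(U)={1,2,4}
pass 1: Z {2,3,5,6,7}->{3,5,6,7}
pass 2: no change
Fixpoint after 2 passes: D(U) = {1,2,4}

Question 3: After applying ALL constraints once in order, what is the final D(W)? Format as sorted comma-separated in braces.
Answer: {2,3,4,5}

Derivation:
Constraint 1 (U + W = Z) on D(U)={1,2,4} D(W)={2,3,4,5} D(Z)={2,3,5,6,7}: Z {2,3,5,6,7}->{3,5,6,7}
Constraint 2 (W + U = Z) on D(W)={2,3,4,5} D(U)={1,2,4} D(Z)={3,5,6,7}: no change
Constraint 3 (U != Z) on D(U)={1,2,4} D(Z)={3,5,6,7}: no change
So after all 3 constraints: D(W) = {2,3,4,5}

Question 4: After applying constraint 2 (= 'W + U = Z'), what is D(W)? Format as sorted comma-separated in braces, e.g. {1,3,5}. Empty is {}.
Answer: {2,3,4,5}

Derivation:
Constraint 1 (U + W = Z) on D(U)={1,2,4} D(W)={2,3,4,5} D(Z)={2,3,5,6,7}: Z {2,3,5,6,7}->{3,5,6,7}
Constraint 2 (W + U = Z) on D(W)={2,3,4,5} D(U)={1,2,4} D(Z)={3,5,6,7}: no change
So after constraint 2: D(W) = {2,3,4,5}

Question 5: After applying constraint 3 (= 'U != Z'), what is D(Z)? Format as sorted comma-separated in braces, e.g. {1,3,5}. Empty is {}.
Answer: {3,5,6,7}

Derivation:
Constraint 1 (U + W = Z) on D(U)={1,2,4} D(W)={2,3,4,5} D(Z)={2,3,5,6,7}: Z {2,3,5,6,7}->{3,5,6,7}
Constraint 2 (W + U = Z) on D(W)={2,3,4,5} D(U)={1,2,4} D(Z)={3,5,6,7}: no change
Constraint 3 (U != Z) on D(U)={1,2,4} D(Z)={3,5,6,7}: no change
So after constraint 3: D(Z) = {3,5,6,7}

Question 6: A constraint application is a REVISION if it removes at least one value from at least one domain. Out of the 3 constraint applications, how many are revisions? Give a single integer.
Constraint 1 (U + W = Z) on D(U)={1,2,4} D(W)={2,3,4,5} D(Z)={2,3,5,6,7}: Z {2,3,5,6,7}->{3,5,6,7} => REVISION
Constraint 2 (W + U = Z) on D(W)={2,3,4,5} D(U)={1,2,4} D(Z)={3,5,6,7}: no change => not a revision
Constraint 3 (U != Z) on D(U)={1,2,4} D(Z)={3,5,6,7}: no change => not a revision
Total revisions = 1

Answer: 1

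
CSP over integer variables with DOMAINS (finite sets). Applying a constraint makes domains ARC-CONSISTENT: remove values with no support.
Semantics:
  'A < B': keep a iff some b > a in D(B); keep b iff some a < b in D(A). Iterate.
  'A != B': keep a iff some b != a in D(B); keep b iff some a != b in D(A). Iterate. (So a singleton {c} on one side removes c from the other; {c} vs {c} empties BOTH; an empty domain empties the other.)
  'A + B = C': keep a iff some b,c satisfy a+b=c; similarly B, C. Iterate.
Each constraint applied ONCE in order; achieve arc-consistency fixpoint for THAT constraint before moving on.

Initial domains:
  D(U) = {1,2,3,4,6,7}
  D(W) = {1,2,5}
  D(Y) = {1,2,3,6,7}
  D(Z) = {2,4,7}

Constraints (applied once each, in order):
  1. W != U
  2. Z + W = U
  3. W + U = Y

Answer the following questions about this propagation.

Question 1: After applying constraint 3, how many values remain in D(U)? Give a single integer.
Constraint 1 (W != U) on D(W)={1,2,5} D(U)={1,2,3,4,6,7}: no change
Constraint 2 (Z + W = U) on D(Z)={2,4,7} D(W)={1,2,5} D(U)={1,2,3,4,6,7}: Z {2,4,7}->{2,4}; U {1,2,3,4,6,7}->{3,4,6,7}
Constraint 3 (W + U = Y) on D(W)={1,2,5} D(U)={3,4,6,7} D(Y)={1,2,3,6,7}: W {1,2,5}->{1,2}; U {3,4,6,7}->{4,6}; Y {1,2,3,6,7}->{6,7}
So after constraint 3: D(U)={4,6}, size = 2

Answer: 2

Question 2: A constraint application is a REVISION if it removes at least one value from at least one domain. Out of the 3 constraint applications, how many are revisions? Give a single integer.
Constraint 1 (W != U) on D(W)={1,2,5} D(U)={1,2,3,4,6,7}: no change => not a revision
Constraint 2 (Z + W = U) on D(Z)={2,4,7} D(W)={1,2,5} D(U)={1,2,3,4,6,7}: Z {2,4,7}->{2,4}; U {1,2,3,4,6,7}->{3,4,6,7} => REVISION
Constraint 3 (W + U = Y) on D(W)={1,2,5} D(U)={3,4,6,7} D(Y)={1,2,3,6,7}: W {1,2,5}->{1,2}; U {3,4,6,7}->{4,6}; Y {1,2,3,6,7}->{6,7} => REVISION
Total revisions = 2

Answer: 2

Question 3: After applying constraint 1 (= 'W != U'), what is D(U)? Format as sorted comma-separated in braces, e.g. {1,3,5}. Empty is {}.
Constraint 1 (W != U) on D(W)={1,2,5} D(U)={1,2,3,4,6,7}: no change
So after constraint 1: D(U) = {1,2,3,4,6,7}

Answer: {1,2,3,4,6,7}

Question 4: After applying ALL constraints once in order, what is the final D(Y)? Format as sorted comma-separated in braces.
Constraint 1 (W != U) on D(W)={1,2,5} D(U)={1,2,3,4,6,7}: no change
Constraint 2 (Z + W = U) on D(Z)={2,4,7} D(W)={1,2,5} D(U)={1,2,3,4,6,7}: Z {2,4,7}->{2,4}; U {1,2,3,4,6,7}->{3,4,6,7}
Constraint 3 (W + U = Y) on D(W)={1,2,5} D(U)={3,4,6,7} D(Y)={1,2,3,6,7}: W {1,2,5}->{1,2}; U {3,4,6,7}->{4,6}; Y {1,2,3,6,7}->{6,7}
So after all 3 constraints: D(Y) = {6,7}

Answer: {6,7}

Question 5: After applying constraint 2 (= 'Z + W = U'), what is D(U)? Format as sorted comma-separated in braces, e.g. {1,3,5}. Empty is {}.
Constraint 1 (W != U) on D(W)={1,2,5} D(U)={1,2,3,4,6,7}: no change
Constraint 2 (Z + W = U) on D(Z)={2,4,7} D(W)={1,2,5} D(U)={1,2,3,4,6,7}: Z {2,4,7}->{2,4}; U {1,2,3,4,6,7}->{3,4,6,7}
So after constraint 2: D(U) = {3,4,6,7}

Answer: {3,4,6,7}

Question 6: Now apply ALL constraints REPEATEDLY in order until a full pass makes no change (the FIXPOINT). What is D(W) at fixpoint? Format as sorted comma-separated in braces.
pass 0 (initial): D(W)={1,2,5}
pass 1: U {1,2,3,4,6,7}->{4,6}; W {1,2,5}->{1,2}; Y {1,2,3,6,7}->{6,7}; Z {2,4,7}->{2,4}
pass 2: U {4,6}->{4}; W {1,2}->{2}; Y {6,7}->{6}
pass 3: Z {2,4}->{2}
pass 4: no change
Fixpoint after 4 passes: D(W) = {2}

Answer: {2}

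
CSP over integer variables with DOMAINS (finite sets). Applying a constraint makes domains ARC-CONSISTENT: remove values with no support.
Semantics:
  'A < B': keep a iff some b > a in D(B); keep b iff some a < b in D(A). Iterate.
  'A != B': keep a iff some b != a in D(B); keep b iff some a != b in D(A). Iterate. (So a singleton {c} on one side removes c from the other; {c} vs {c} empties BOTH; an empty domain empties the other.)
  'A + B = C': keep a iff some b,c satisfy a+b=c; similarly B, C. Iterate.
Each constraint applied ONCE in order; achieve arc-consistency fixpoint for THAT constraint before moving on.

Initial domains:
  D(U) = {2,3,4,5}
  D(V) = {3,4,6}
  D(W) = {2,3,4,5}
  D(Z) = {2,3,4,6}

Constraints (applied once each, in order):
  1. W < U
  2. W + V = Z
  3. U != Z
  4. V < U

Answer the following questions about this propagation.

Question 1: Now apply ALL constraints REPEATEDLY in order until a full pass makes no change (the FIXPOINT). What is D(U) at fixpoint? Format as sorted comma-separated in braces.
pass 0 (initial): D(U)={2,3,4,5}
pass 1: U {2,3,4,5}->{4,5}; V {3,4,6}->{3,4}; W {2,3,4,5}->{2,3}; Z {2,3,4,6}->{6}
pass 2: no change
Fixpoint after 2 passes: D(U) = {4,5}

Answer: {4,5}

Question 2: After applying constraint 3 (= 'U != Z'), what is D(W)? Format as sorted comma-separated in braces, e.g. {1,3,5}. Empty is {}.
Answer: {2,3}

Derivation:
Constraint 1 (W < U) on D(W)={2,3,4,5} D(U)={2,3,4,5}: W {2,3,4,5}->{2,3,4}; U {2,3,4,5}->{3,4,5}
Constraint 2 (W + V = Z) on D(W)={2,3,4} D(V)={3,4,6} D(Z)={2,3,4,6}: W {2,3,4}->{2,3}; V {3,4,6}->{3,4}; Z {2,3,4,6}->{6}
Constraint 3 (U != Z) on D(U)={3,4,5} D(Z)={6}: no change
So after constraint 3: D(W) = {2,3}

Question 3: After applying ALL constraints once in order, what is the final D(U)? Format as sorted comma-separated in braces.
Answer: {4,5}

Derivation:
Constraint 1 (W < U) on D(W)={2,3,4,5} D(U)={2,3,4,5}: W {2,3,4,5}->{2,3,4}; U {2,3,4,5}->{3,4,5}
Constraint 2 (W + V = Z) on D(W)={2,3,4} D(V)={3,4,6} D(Z)={2,3,4,6}: W {2,3,4}->{2,3}; V {3,4,6}->{3,4}; Z {2,3,4,6}->{6}
Constraint 3 (U != Z) on D(U)={3,4,5} D(Z)={6}: no change
Constraint 4 (V < U) on D(V)={3,4} D(U)={3,4,5}: U {3,4,5}->{4,5}
So after all 4 constraints: D(U) = {4,5}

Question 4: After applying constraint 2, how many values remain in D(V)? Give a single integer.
Answer: 2

Derivation:
Constraint 1 (W < U) on D(W)={2,3,4,5} D(U)={2,3,4,5}: W {2,3,4,5}->{2,3,4}; U {2,3,4,5}->{3,4,5}
Constraint 2 (W + V = Z) on D(W)={2,3,4} D(V)={3,4,6} D(Z)={2,3,4,6}: W {2,3,4}->{2,3}; V {3,4,6}->{3,4}; Z {2,3,4,6}->{6}
So after constraint 2: D(V)={3,4}, size = 2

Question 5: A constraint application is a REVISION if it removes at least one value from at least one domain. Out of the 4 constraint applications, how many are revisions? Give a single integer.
Answer: 3

Derivation:
Constraint 1 (W < U) on D(W)={2,3,4,5} D(U)={2,3,4,5}: W {2,3,4,5}->{2,3,4}; U {2,3,4,5}->{3,4,5} => REVISION
Constraint 2 (W + V = Z) on D(W)={2,3,4} D(V)={3,4,6} D(Z)={2,3,4,6}: W {2,3,4}->{2,3}; V {3,4,6}->{3,4}; Z {2,3,4,6}->{6} => REVISION
Constraint 3 (U != Z) on D(U)={3,4,5} D(Z)={6}: no change => not a revision
Constraint 4 (V < U) on D(V)={3,4} D(U)={3,4,5}: U {3,4,5}->{4,5} => REVISION
Total revisions = 3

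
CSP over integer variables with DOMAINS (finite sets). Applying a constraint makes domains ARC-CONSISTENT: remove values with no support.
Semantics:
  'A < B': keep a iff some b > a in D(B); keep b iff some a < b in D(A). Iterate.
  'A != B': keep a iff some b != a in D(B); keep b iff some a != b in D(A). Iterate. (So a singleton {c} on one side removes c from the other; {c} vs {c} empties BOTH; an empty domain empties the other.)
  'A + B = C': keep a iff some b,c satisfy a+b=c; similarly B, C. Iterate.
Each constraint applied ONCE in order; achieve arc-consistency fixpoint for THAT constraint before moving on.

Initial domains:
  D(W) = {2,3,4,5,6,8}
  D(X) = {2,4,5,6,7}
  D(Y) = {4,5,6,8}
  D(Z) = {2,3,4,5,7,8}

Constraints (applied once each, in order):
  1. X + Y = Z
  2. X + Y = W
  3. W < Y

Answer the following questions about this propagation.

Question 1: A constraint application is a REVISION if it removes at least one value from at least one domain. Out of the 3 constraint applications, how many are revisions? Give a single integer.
Answer: 3

Derivation:
Constraint 1 (X + Y = Z) on D(X)={2,4,5,6,7} D(Y)={4,5,6,8} D(Z)={2,3,4,5,7,8}: X {2,4,5,6,7}->{2,4}; Y {4,5,6,8}->{4,5,6}; Z {2,3,4,5,7,8}->{7,8} => REVISION
Constraint 2 (X + Y = W) on D(X)={2,4} D(Y)={4,5,6} D(W)={2,3,4,5,6,8}: Y {4,5,6}->{4,6}; W {2,3,4,5,6,8}->{6,8} => REVISION
Constraint 3 (W < Y) on D(W)={6,8} D(Y)={4,6}: W {6,8}->{}; Y {4,6}->{} => REVISION
Total revisions = 3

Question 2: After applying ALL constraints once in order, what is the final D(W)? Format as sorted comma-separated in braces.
Answer: {}

Derivation:
Constraint 1 (X + Y = Z) on D(X)={2,4,5,6,7} D(Y)={4,5,6,8} D(Z)={2,3,4,5,7,8}: X {2,4,5,6,7}->{2,4}; Y {4,5,6,8}->{4,5,6}; Z {2,3,4,5,7,8}->{7,8}
Constraint 2 (X + Y = W) on D(X)={2,4} D(Y)={4,5,6} D(W)={2,3,4,5,6,8}: Y {4,5,6}->{4,6}; W {2,3,4,5,6,8}->{6,8}
Constraint 3 (W < Y) on D(W)={6,8} D(Y)={4,6}: W {6,8}->{}; Y {4,6}->{}
So after all 3 constraints: D(W) = {}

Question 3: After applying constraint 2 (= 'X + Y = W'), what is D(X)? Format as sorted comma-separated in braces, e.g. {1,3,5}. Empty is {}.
Constraint 1 (X + Y = Z) on D(X)={2,4,5,6,7} D(Y)={4,5,6,8} D(Z)={2,3,4,5,7,8}: X {2,4,5,6,7}->{2,4}; Y {4,5,6,8}->{4,5,6}; Z {2,3,4,5,7,8}->{7,8}
Constraint 2 (X + Y = W) on D(X)={2,4} D(Y)={4,5,6} D(W)={2,3,4,5,6,8}: Y {4,5,6}->{4,6}; W {2,3,4,5,6,8}->{6,8}
So after constraint 2: D(X) = {2,4}

Answer: {2,4}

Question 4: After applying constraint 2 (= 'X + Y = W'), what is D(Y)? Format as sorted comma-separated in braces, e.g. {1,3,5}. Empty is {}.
Answer: {4,6}

Derivation:
Constraint 1 (X + Y = Z) on D(X)={2,4,5,6,7} D(Y)={4,5,6,8} D(Z)={2,3,4,5,7,8}: X {2,4,5,6,7}->{2,4}; Y {4,5,6,8}->{4,5,6}; Z {2,3,4,5,7,8}->{7,8}
Constraint 2 (X + Y = W) on D(X)={2,4} D(Y)={4,5,6} D(W)={2,3,4,5,6,8}: Y {4,5,6}->{4,6}; W {2,3,4,5,6,8}->{6,8}
So after constraint 2: D(Y) = {4,6}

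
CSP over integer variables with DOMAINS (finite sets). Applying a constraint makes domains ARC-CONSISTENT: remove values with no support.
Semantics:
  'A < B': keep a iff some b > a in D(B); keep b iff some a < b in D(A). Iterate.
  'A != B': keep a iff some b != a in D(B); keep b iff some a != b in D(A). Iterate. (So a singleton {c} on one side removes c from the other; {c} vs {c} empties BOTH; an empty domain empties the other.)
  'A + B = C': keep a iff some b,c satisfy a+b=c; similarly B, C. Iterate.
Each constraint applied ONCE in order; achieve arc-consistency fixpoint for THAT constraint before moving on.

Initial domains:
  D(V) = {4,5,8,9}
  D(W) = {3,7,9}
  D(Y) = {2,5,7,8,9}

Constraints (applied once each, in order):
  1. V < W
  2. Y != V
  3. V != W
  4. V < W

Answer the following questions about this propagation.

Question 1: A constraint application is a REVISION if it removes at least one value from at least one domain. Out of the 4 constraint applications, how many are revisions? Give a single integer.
Constraint 1 (V < W) on D(V)={4,5,8,9} D(W)={3,7,9}: V {4,5,8,9}->{4,5,8}; W {3,7,9}->{7,9} => REVISION
Constraint 2 (Y != V) on D(Y)={2,5,7,8,9} D(V)={4,5,8}: no change => not a revision
Constraint 3 (V != W) on D(V)={4,5,8} D(W)={7,9}: no change => not a revision
Constraint 4 (V < W) on D(V)={4,5,8} D(W)={7,9}: no change => not a revision
Total revisions = 1

Answer: 1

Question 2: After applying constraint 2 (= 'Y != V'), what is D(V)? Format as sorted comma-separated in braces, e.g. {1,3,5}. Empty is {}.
Answer: {4,5,8}

Derivation:
Constraint 1 (V < W) on D(V)={4,5,8,9} D(W)={3,7,9}: V {4,5,8,9}->{4,5,8}; W {3,7,9}->{7,9}
Constraint 2 (Y != V) on D(Y)={2,5,7,8,9} D(V)={4,5,8}: no change
So after constraint 2: D(V) = {4,5,8}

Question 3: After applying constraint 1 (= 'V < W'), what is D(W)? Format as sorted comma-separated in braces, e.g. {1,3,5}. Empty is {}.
Constraint 1 (V < W) on D(V)={4,5,8,9} D(W)={3,7,9}: V {4,5,8,9}->{4,5,8}; W {3,7,9}->{7,9}
So after constraint 1: D(W) = {7,9}

Answer: {7,9}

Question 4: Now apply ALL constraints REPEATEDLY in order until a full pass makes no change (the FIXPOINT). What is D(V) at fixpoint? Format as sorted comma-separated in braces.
Answer: {4,5,8}

Derivation:
pass 0 (initial): D(V)={4,5,8,9}
pass 1: V {4,5,8,9}->{4,5,8}; W {3,7,9}->{7,9}
pass 2: no change
Fixpoint after 2 passes: D(V) = {4,5,8}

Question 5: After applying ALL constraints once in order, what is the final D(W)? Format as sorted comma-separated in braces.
Answer: {7,9}

Derivation:
Constraint 1 (V < W) on D(V)={4,5,8,9} D(W)={3,7,9}: V {4,5,8,9}->{4,5,8}; W {3,7,9}->{7,9}
Constraint 2 (Y != V) on D(Y)={2,5,7,8,9} D(V)={4,5,8}: no change
Constraint 3 (V != W) on D(V)={4,5,8} D(W)={7,9}: no change
Constraint 4 (V < W) on D(V)={4,5,8} D(W)={7,9}: no change
So after all 4 constraints: D(W) = {7,9}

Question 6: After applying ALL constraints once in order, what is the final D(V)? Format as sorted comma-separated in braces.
Constraint 1 (V < W) on D(V)={4,5,8,9} D(W)={3,7,9}: V {4,5,8,9}->{4,5,8}; W {3,7,9}->{7,9}
Constraint 2 (Y != V) on D(Y)={2,5,7,8,9} D(V)={4,5,8}: no change
Constraint 3 (V != W) on D(V)={4,5,8} D(W)={7,9}: no change
Constraint 4 (V < W) on D(V)={4,5,8} D(W)={7,9}: no change
So after all 4 constraints: D(V) = {4,5,8}

Answer: {4,5,8}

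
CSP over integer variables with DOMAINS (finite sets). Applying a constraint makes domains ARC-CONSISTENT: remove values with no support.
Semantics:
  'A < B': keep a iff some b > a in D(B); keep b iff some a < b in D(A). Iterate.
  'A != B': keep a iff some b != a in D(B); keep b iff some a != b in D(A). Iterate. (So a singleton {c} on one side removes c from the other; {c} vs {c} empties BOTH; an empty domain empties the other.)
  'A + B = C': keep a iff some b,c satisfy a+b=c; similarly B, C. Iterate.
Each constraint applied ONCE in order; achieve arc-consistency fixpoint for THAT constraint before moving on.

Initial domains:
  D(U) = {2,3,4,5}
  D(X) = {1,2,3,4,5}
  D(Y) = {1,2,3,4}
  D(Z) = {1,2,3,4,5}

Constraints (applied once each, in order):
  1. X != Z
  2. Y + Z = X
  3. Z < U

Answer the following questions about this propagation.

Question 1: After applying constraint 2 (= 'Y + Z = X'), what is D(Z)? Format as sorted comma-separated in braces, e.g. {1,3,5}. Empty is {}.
Answer: {1,2,3,4}

Derivation:
Constraint 1 (X != Z) on D(X)={1,2,3,4,5} D(Z)={1,2,3,4,5}: no change
Constraint 2 (Y + Z = X) on D(Y)={1,2,3,4} D(Z)={1,2,3,4,5} D(X)={1,2,3,4,5}: Z {1,2,3,4,5}->{1,2,3,4}; X {1,2,3,4,5}->{2,3,4,5}
So after constraint 2: D(Z) = {1,2,3,4}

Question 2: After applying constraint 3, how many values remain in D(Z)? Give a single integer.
Constraint 1 (X != Z) on D(X)={1,2,3,4,5} D(Z)={1,2,3,4,5}: no change
Constraint 2 (Y + Z = X) on D(Y)={1,2,3,4} D(Z)={1,2,3,4,5} D(X)={1,2,3,4,5}: Z {1,2,3,4,5}->{1,2,3,4}; X {1,2,3,4,5}->{2,3,4,5}
Constraint 3 (Z < U) on D(Z)={1,2,3,4} D(U)={2,3,4,5}: no change
So after constraint 3: D(Z)={1,2,3,4}, size = 4

Answer: 4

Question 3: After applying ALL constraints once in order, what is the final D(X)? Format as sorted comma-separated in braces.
Answer: {2,3,4,5}

Derivation:
Constraint 1 (X != Z) on D(X)={1,2,3,4,5} D(Z)={1,2,3,4,5}: no change
Constraint 2 (Y + Z = X) on D(Y)={1,2,3,4} D(Z)={1,2,3,4,5} D(X)={1,2,3,4,5}: Z {1,2,3,4,5}->{1,2,3,4}; X {1,2,3,4,5}->{2,3,4,5}
Constraint 3 (Z < U) on D(Z)={1,2,3,4} D(U)={2,3,4,5}: no change
So after all 3 constraints: D(X) = {2,3,4,5}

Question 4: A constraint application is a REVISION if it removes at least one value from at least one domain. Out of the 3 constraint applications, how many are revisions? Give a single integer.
Answer: 1

Derivation:
Constraint 1 (X != Z) on D(X)={1,2,3,4,5} D(Z)={1,2,3,4,5}: no change => not a revision
Constraint 2 (Y + Z = X) on D(Y)={1,2,3,4} D(Z)={1,2,3,4,5} D(X)={1,2,3,4,5}: Z {1,2,3,4,5}->{1,2,3,4}; X {1,2,3,4,5}->{2,3,4,5} => REVISION
Constraint 3 (Z < U) on D(Z)={1,2,3,4} D(U)={2,3,4,5}: no change => not a revision
Total revisions = 1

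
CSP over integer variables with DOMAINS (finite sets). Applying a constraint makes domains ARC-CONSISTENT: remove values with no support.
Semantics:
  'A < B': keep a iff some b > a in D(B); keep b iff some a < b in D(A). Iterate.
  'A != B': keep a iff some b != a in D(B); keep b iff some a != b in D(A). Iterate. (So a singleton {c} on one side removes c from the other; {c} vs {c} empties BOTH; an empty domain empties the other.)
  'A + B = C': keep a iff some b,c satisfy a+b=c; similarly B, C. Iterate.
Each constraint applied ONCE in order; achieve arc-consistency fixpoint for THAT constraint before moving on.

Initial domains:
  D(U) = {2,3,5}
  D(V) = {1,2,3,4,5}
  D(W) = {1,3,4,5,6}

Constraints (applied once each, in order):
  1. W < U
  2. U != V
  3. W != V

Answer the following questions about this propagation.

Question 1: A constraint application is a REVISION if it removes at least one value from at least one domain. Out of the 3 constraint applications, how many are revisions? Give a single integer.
Answer: 1

Derivation:
Constraint 1 (W < U) on D(W)={1,3,4,5,6} D(U)={2,3,5}: W {1,3,4,5,6}->{1,3,4} => REVISION
Constraint 2 (U != V) on D(U)={2,3,5} D(V)={1,2,3,4,5}: no change => not a revision
Constraint 3 (W != V) on D(W)={1,3,4} D(V)={1,2,3,4,5}: no change => not a revision
Total revisions = 1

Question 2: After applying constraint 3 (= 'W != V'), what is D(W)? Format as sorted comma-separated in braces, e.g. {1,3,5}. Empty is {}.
Answer: {1,3,4}

Derivation:
Constraint 1 (W < U) on D(W)={1,3,4,5,6} D(U)={2,3,5}: W {1,3,4,5,6}->{1,3,4}
Constraint 2 (U != V) on D(U)={2,3,5} D(V)={1,2,3,4,5}: no change
Constraint 3 (W != V) on D(W)={1,3,4} D(V)={1,2,3,4,5}: no change
So after constraint 3: D(W) = {1,3,4}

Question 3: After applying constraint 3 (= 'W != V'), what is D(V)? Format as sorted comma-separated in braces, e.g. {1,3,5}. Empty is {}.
Constraint 1 (W < U) on D(W)={1,3,4,5,6} D(U)={2,3,5}: W {1,3,4,5,6}->{1,3,4}
Constraint 2 (U != V) on D(U)={2,3,5} D(V)={1,2,3,4,5}: no change
Constraint 3 (W != V) on D(W)={1,3,4} D(V)={1,2,3,4,5}: no change
So after constraint 3: D(V) = {1,2,3,4,5}

Answer: {1,2,3,4,5}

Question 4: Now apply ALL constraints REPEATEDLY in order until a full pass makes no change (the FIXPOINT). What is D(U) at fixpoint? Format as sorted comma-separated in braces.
Answer: {2,3,5}

Derivation:
pass 0 (initial): D(U)={2,3,5}
pass 1: W {1,3,4,5,6}->{1,3,4}
pass 2: no change
Fixpoint after 2 passes: D(U) = {2,3,5}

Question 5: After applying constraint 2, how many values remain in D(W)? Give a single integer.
Constraint 1 (W < U) on D(W)={1,3,4,5,6} D(U)={2,3,5}: W {1,3,4,5,6}->{1,3,4}
Constraint 2 (U != V) on D(U)={2,3,5} D(V)={1,2,3,4,5}: no change
So after constraint 2: D(W)={1,3,4}, size = 3

Answer: 3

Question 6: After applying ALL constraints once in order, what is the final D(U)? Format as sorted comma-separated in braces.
Constraint 1 (W < U) on D(W)={1,3,4,5,6} D(U)={2,3,5}: W {1,3,4,5,6}->{1,3,4}
Constraint 2 (U != V) on D(U)={2,3,5} D(V)={1,2,3,4,5}: no change
Constraint 3 (W != V) on D(W)={1,3,4} D(V)={1,2,3,4,5}: no change
So after all 3 constraints: D(U) = {2,3,5}

Answer: {2,3,5}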